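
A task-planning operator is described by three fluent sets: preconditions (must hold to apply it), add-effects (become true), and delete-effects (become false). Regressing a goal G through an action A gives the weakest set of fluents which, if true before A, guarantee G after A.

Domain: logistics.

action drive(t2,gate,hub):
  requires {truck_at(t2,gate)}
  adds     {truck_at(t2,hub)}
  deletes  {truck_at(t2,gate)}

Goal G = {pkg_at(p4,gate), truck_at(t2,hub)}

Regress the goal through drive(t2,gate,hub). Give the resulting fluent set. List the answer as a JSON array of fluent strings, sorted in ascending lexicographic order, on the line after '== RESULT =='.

Regress:
  G ∩ del = {}  (empty — regression defined)
  G \ add = {pkg_at(p4,gate), truck_at(t2,hub)} \ {truck_at(t2,hub)} = {pkg_at(p4,gate)}
  ∪ pre   = {pkg_at(p4,gate)} ∪ {truck_at(t2,gate)}
          = {pkg_at(p4,gate), truck_at(t2,gate)}

== RESULT ==
["pkg_at(p4,gate)", "truck_at(t2,gate)"]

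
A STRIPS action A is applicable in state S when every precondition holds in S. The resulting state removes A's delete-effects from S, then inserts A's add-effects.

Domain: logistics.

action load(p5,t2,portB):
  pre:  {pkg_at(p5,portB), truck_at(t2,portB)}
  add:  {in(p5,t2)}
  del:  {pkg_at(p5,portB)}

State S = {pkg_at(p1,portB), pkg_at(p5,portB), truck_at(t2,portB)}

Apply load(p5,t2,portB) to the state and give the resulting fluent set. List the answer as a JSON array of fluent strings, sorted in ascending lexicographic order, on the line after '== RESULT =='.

Progress:
  pre ⊆ S: {pkg_at(p5,portB), truck_at(t2,portB)} ⊆ S  — applicable
  S \ del = {pkg_at(p1,portB), truck_at(t2,portB)}
  ∪ add   = {in(p5,t2), pkg_at(p1,portB), truck_at(t2,portB)}

== RESULT ==
["in(p5,t2)", "pkg_at(p1,portB)", "truck_at(t2,portB)"]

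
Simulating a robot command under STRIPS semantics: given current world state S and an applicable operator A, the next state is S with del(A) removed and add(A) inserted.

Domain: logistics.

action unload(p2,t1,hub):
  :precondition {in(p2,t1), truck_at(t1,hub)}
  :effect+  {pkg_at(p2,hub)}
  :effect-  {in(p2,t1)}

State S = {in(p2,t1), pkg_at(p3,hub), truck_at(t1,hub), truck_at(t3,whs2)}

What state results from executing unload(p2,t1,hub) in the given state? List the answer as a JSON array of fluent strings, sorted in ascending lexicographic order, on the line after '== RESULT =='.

Compute (S \ del) ∪ add:
  pre ⊆ S: {in(p2,t1), truck_at(t1,hub)} ⊆ S  — applicable
  S \ del = {pkg_at(p3,hub), truck_at(t1,hub), truck_at(t3,whs2)}
  ∪ add   = {pkg_at(p2,hub), pkg_at(p3,hub), truck_at(t1,hub), truck_at(t3,whs2)}

== RESULT ==
["pkg_at(p2,hub)", "pkg_at(p3,hub)", "truck_at(t1,hub)", "truck_at(t3,whs2)"]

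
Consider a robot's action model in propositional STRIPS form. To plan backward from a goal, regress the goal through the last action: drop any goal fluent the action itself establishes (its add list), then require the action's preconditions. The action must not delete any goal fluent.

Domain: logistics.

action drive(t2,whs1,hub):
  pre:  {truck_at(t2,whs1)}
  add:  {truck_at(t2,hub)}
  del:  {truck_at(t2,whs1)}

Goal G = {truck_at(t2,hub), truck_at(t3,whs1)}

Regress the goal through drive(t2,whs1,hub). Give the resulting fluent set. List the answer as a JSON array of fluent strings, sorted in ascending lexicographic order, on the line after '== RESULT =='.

Regress:
  G ∩ del = {}  (empty — regression defined)
  G \ add = {truck_at(t2,hub), truck_at(t3,whs1)} \ {truck_at(t2,hub)} = {truck_at(t3,whs1)}
  ∪ pre   = {truck_at(t3,whs1)} ∪ {truck_at(t2,whs1)}
          = {truck_at(t2,whs1), truck_at(t3,whs1)}

== RESULT ==
["truck_at(t2,whs1)", "truck_at(t3,whs1)"]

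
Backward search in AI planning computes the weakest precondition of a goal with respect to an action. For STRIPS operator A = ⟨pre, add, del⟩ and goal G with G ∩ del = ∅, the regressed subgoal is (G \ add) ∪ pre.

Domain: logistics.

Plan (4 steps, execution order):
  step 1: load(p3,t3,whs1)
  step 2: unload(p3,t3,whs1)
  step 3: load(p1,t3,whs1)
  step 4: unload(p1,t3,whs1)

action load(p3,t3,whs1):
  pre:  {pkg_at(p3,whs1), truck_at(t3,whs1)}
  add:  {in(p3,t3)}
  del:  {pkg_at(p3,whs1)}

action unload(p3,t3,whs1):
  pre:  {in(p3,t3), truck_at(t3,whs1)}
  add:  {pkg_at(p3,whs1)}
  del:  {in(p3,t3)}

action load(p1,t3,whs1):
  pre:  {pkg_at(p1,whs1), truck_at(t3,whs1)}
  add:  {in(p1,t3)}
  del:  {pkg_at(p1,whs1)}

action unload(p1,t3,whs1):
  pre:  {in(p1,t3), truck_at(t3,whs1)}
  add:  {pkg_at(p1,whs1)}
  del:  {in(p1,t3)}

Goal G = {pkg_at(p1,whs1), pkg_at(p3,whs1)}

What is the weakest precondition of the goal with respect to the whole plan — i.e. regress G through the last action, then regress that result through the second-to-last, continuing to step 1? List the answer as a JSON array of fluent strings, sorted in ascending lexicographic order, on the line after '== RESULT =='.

Regress step by step:
  through step 4 (unload(p1,t3,whs1)): drop {pkg_at(p1,whs1)}, keep {pkg_at(p3,whs1)}, require {in(p1,t3), truck_at(t3,whs1)}
    → {in(p1,t3), pkg_at(p3,whs1), truck_at(t3,whs1)}
  through step 3 (load(p1,t3,whs1)): drop {in(p1,t3)}, keep {pkg_at(p3,whs1), truck_at(t3,whs1)}, require {pkg_at(p1,whs1), truck_at(t3,whs1)}
    → {pkg_at(p1,whs1), pkg_at(p3,whs1), truck_at(t3,whs1)}
  through step 2 (unload(p3,t3,whs1)): drop {pkg_at(p3,whs1)}, keep {pkg_at(p1,whs1), truck_at(t3,whs1)}, require {in(p3,t3), truck_at(t3,whs1)}
    → {in(p3,t3), pkg_at(p1,whs1), truck_at(t3,whs1)}
  through step 1 (load(p3,t3,whs1)): drop {in(p3,t3)}, keep {pkg_at(p1,whs1), truck_at(t3,whs1)}, require {pkg_at(p3,whs1), truck_at(t3,whs1)}
    → {pkg_at(p1,whs1), pkg_at(p3,whs1), truck_at(t3,whs1)}

== RESULT ==
["pkg_at(p1,whs1)", "pkg_at(p3,whs1)", "truck_at(t3,whs1)"]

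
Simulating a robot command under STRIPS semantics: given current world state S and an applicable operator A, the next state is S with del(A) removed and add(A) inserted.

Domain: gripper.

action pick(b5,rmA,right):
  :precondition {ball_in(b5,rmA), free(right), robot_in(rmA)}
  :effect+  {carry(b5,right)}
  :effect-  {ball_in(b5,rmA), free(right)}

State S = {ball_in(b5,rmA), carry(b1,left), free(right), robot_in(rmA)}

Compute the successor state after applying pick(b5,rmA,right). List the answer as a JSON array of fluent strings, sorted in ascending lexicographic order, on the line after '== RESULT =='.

Compute (S \ del) ∪ add:
  pre ⊆ S: {ball_in(b5,rmA), free(right), robot_in(rmA)} ⊆ S  — applicable
  S \ del = {carry(b1,left), robot_in(rmA)}
  ∪ add   = {carry(b1,left), carry(b5,right), robot_in(rmA)}

== RESULT ==
["carry(b1,left)", "carry(b5,right)", "robot_in(rmA)"]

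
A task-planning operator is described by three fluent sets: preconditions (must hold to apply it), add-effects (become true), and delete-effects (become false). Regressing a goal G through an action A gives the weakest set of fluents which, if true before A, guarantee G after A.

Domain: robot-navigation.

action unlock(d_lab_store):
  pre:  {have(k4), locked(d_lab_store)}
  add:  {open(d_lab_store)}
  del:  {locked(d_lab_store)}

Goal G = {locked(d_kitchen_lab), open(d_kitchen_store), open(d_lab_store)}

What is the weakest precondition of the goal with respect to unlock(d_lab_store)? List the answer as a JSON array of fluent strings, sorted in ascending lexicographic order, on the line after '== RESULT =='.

Regress:
  G ∩ del = {}  (empty — regression defined)
  G \ add = {locked(d_kitchen_lab), open(d_kitchen_store), open(d_lab_store)} \ {open(d_lab_store)} = {locked(d_kitchen_lab), open(d_kitchen_store)}
  ∪ pre   = {locked(d_kitchen_lab), open(d_kitchen_store)} ∪ {have(k4), locked(d_lab_store)}
          = {have(k4), locked(d_kitchen_lab), locked(d_lab_store), open(d_kitchen_store)}

== RESULT ==
["have(k4)", "locked(d_kitchen_lab)", "locked(d_lab_store)", "open(d_kitchen_store)"]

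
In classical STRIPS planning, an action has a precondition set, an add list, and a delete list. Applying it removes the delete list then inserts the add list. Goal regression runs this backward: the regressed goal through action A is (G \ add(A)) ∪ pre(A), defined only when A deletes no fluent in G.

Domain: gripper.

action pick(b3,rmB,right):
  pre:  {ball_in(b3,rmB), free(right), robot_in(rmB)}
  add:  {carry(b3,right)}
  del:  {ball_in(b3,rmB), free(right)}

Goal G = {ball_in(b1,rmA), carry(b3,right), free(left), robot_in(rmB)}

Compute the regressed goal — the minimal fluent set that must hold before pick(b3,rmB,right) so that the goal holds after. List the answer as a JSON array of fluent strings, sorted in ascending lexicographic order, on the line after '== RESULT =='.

Compute (G \ add) ∪ pre:
  G ∩ del = {}  (empty — regression defined)
  G \ add = {ball_in(b1,rmA), carry(b3,right), free(left), robot_in(rmB)} \ {carry(b3,right)} = {ball_in(b1,rmA), free(left), robot_in(rmB)}
  ∪ pre   = {ball_in(b1,rmA), free(left), robot_in(rmB)} ∪ {ball_in(b3,rmB), free(right), robot_in(rmB)}
          = {ball_in(b1,rmA), ball_in(b3,rmB), free(left), free(right), robot_in(rmB)}

== RESULT ==
["ball_in(b1,rmA)", "ball_in(b3,rmB)", "free(left)", "free(right)", "robot_in(rmB)"]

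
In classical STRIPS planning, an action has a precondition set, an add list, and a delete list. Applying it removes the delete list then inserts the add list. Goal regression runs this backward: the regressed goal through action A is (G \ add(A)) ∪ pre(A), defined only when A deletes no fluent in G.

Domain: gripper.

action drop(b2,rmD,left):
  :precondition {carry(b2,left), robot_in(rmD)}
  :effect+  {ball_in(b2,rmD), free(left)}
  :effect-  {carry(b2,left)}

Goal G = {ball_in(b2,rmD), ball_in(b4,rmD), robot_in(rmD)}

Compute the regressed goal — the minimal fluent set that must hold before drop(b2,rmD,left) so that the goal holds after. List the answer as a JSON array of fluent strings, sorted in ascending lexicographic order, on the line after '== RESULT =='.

Compute (G \ add) ∪ pre:
  G ∩ del = {}  (empty — regression defined)
  G \ add = {ball_in(b2,rmD), ball_in(b4,rmD), robot_in(rmD)} \ {ball_in(b2,rmD), free(left)} = {ball_in(b4,rmD), robot_in(rmD)}
  ∪ pre   = {ball_in(b4,rmD), robot_in(rmD)} ∪ {carry(b2,left), robot_in(rmD)}
          = {ball_in(b4,rmD), carry(b2,left), robot_in(rmD)}

== RESULT ==
["ball_in(b4,rmD)", "carry(b2,left)", "robot_in(rmD)"]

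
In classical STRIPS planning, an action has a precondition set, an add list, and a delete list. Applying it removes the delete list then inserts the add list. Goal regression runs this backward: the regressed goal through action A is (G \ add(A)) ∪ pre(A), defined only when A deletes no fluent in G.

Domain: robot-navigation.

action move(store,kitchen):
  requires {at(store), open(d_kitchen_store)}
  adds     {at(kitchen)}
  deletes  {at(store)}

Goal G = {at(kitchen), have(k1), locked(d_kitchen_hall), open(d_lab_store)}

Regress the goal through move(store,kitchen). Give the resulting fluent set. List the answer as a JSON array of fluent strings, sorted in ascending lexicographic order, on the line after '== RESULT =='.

Regress:
  G ∩ del = {}  (empty — regression defined)
  G \ add = {at(kitchen), have(k1), locked(d_kitchen_hall), open(d_lab_store)} \ {at(kitchen)} = {have(k1), locked(d_kitchen_hall), open(d_lab_store)}
  ∪ pre   = {have(k1), locked(d_kitchen_hall), open(d_lab_store)} ∪ {at(store), open(d_kitchen_store)}
          = {at(store), have(k1), locked(d_kitchen_hall), open(d_kitchen_store), open(d_lab_store)}

== RESULT ==
["at(store)", "have(k1)", "locked(d_kitchen_hall)", "open(d_kitchen_store)", "open(d_lab_store)"]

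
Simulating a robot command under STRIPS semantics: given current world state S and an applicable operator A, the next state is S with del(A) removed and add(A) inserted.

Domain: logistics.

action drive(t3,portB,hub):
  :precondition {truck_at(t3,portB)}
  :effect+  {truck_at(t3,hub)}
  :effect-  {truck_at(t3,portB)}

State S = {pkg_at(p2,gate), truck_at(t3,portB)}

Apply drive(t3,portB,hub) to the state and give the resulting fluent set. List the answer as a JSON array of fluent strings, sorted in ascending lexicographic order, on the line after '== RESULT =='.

Progress:
  pre ⊆ S: {truck_at(t3,portB)} ⊆ S  — applicable
  S \ del = {pkg_at(p2,gate)}
  ∪ add   = {pkg_at(p2,gate), truck_at(t3,hub)}

== RESULT ==
["pkg_at(p2,gate)", "truck_at(t3,hub)"]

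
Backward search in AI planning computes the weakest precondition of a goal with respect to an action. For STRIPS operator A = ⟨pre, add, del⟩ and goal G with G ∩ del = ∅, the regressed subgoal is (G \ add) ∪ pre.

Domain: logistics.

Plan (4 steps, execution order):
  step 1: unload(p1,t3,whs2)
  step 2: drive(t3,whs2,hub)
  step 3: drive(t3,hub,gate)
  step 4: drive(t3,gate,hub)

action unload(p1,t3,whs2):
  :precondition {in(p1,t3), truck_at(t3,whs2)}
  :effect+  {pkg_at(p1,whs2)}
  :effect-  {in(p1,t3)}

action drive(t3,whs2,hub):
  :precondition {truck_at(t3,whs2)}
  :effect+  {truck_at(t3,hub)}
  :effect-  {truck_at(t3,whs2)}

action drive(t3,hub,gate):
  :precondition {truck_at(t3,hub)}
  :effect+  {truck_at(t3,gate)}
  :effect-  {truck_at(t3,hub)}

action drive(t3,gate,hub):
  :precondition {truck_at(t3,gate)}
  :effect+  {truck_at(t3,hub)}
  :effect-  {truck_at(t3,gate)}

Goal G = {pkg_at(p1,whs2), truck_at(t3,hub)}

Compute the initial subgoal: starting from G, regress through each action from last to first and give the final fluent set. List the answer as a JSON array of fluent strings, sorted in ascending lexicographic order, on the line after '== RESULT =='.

Work backward from the goal:
  through step 4 (drive(t3,gate,hub)): drop {truck_at(t3,hub)}, keep {pkg_at(p1,whs2)}, require {truck_at(t3,gate)}
    → {pkg_at(p1,whs2), truck_at(t3,gate)}
  through step 3 (drive(t3,hub,gate)): drop {truck_at(t3,gate)}, keep {pkg_at(p1,whs2)}, require {truck_at(t3,hub)}
    → {pkg_at(p1,whs2), truck_at(t3,hub)}
  through step 2 (drive(t3,whs2,hub)): drop {truck_at(t3,hub)}, keep {pkg_at(p1,whs2)}, require {truck_at(t3,whs2)}
    → {pkg_at(p1,whs2), truck_at(t3,whs2)}
  through step 1 (unload(p1,t3,whs2)): drop {pkg_at(p1,whs2)}, keep {truck_at(t3,whs2)}, require {in(p1,t3), truck_at(t3,whs2)}
    → {in(p1,t3), truck_at(t3,whs2)}

== RESULT ==
["in(p1,t3)", "truck_at(t3,whs2)"]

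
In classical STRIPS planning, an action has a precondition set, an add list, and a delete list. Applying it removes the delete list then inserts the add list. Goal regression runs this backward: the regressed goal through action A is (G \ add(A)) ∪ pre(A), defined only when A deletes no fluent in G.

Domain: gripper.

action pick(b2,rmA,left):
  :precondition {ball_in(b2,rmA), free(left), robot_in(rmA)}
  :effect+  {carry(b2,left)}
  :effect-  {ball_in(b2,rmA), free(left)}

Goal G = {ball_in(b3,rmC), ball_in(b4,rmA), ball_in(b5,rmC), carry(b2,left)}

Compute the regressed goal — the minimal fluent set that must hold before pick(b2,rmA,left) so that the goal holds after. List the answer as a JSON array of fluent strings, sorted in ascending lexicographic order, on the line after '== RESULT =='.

Regress:
  G ∩ del = {}  (empty — regression defined)
  G \ add = {ball_in(b3,rmC), ball_in(b4,rmA), ball_in(b5,rmC), carry(b2,left)} \ {carry(b2,left)} = {ball_in(b3,rmC), ball_in(b4,rmA), ball_in(b5,rmC)}
  ∪ pre   = {ball_in(b3,rmC), ball_in(b4,rmA), ball_in(b5,rmC)} ∪ {ball_in(b2,rmA), free(left), robot_in(rmA)}
          = {ball_in(b2,rmA), ball_in(b3,rmC), ball_in(b4,rmA), ball_in(b5,rmC), free(left), robot_in(rmA)}

== RESULT ==
["ball_in(b2,rmA)", "ball_in(b3,rmC)", "ball_in(b4,rmA)", "ball_in(b5,rmC)", "free(left)", "robot_in(rmA)"]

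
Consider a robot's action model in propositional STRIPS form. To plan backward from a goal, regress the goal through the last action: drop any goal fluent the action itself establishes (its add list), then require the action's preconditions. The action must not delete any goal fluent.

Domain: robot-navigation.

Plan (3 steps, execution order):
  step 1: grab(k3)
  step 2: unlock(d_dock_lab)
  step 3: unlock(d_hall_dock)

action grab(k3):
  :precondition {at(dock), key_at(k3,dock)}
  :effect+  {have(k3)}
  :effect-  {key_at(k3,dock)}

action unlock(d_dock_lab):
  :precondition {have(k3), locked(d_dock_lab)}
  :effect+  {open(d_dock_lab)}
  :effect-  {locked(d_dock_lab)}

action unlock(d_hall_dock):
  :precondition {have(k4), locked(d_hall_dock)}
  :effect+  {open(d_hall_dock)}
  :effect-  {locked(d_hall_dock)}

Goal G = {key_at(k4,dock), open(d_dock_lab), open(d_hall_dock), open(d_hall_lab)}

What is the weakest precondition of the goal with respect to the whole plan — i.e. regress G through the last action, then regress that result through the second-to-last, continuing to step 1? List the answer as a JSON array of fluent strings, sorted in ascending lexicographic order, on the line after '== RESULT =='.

Regress step by step:
  through step 3 (unlock(d_hall_dock)): drop {open(d_hall_dock)}, keep {key_at(k4,dock), open(d_dock_lab), open(d_hall_lab)}, require {have(k4), locked(d_hall_dock)}
    → {have(k4), key_at(k4,dock), locked(d_hall_dock), open(d_dock_lab), open(d_hall_lab)}
  through step 2 (unlock(d_dock_lab)): drop {open(d_dock_lab)}, keep {have(k4), key_at(k4,dock), locked(d_hall_dock), open(d_hall_lab)}, require {have(k3), locked(d_dock_lab)}
    → {have(k3), have(k4), key_at(k4,dock), locked(d_dock_lab), locked(d_hall_dock), open(d_hall_lab)}
  through step 1 (grab(k3)): drop {have(k3)}, keep {have(k4), key_at(k4,dock), locked(d_dock_lab), locked(d_hall_dock), open(d_hall_lab)}, require {at(dock), key_at(k3,dock)}
    → {at(dock), have(k4), key_at(k3,dock), key_at(k4,dock), locked(d_dock_lab), locked(d_hall_dock), open(d_hall_lab)}

== RESULT ==
["at(dock)", "have(k4)", "key_at(k3,dock)", "key_at(k4,dock)", "locked(d_dock_lab)", "locked(d_hall_dock)", "open(d_hall_lab)"]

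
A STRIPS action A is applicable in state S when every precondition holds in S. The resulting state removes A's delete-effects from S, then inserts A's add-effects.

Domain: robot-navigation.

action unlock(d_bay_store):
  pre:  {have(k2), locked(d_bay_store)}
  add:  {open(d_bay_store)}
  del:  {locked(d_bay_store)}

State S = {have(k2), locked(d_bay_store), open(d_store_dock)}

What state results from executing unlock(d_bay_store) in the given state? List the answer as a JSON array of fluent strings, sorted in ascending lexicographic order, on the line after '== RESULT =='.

Compute (S \ del) ∪ add:
  pre ⊆ S: {have(k2), locked(d_bay_store)} ⊆ S  — applicable
  S \ del = {have(k2), open(d_store_dock)}
  ∪ add   = {have(k2), open(d_bay_store), open(d_store_dock)}

== RESULT ==
["have(k2)", "open(d_bay_store)", "open(d_store_dock)"]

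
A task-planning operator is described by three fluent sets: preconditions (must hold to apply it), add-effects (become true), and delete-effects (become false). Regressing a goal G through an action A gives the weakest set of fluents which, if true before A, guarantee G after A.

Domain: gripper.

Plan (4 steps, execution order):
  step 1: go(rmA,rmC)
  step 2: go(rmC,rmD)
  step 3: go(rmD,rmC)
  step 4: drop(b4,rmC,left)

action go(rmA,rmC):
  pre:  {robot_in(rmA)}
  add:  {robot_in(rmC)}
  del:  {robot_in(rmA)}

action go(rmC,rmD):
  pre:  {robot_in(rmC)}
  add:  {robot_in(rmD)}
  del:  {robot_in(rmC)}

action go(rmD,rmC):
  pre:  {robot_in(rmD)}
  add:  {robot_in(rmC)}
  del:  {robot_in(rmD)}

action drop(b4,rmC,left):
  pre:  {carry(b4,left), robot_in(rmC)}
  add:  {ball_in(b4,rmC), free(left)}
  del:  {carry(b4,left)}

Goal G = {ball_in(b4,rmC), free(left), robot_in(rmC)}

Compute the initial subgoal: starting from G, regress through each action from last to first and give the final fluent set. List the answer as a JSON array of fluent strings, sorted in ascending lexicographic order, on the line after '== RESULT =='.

Work backward from the goal:
  through step 4 (drop(b4,rmC,left)): drop {ball_in(b4,rmC), free(left)}, keep {robot_in(rmC)}, require {carry(b4,left), robot_in(rmC)}
    → {carry(b4,left), robot_in(rmC)}
  through step 3 (go(rmD,rmC)): drop {robot_in(rmC)}, keep {carry(b4,left)}, require {robot_in(rmD)}
    → {carry(b4,left), robot_in(rmD)}
  through step 2 (go(rmC,rmD)): drop {robot_in(rmD)}, keep {carry(b4,left)}, require {robot_in(rmC)}
    → {carry(b4,left), robot_in(rmC)}
  through step 1 (go(rmA,rmC)): drop {robot_in(rmC)}, keep {carry(b4,left)}, require {robot_in(rmA)}
    → {carry(b4,left), robot_in(rmA)}

== RESULT ==
["carry(b4,left)", "robot_in(rmA)"]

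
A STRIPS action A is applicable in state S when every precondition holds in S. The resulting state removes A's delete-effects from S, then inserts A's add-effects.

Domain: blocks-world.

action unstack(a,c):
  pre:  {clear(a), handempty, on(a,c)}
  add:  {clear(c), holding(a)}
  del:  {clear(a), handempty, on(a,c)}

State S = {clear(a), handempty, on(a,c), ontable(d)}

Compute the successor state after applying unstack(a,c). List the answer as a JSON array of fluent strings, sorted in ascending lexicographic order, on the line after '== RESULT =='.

Progress:
  pre ⊆ S: {clear(a), handempty, on(a,c)} ⊆ S  — applicable
  S \ del = {ontable(d)}
  ∪ add   = {clear(c), holding(a), ontable(d)}

== RESULT ==
["clear(c)", "holding(a)", "ontable(d)"]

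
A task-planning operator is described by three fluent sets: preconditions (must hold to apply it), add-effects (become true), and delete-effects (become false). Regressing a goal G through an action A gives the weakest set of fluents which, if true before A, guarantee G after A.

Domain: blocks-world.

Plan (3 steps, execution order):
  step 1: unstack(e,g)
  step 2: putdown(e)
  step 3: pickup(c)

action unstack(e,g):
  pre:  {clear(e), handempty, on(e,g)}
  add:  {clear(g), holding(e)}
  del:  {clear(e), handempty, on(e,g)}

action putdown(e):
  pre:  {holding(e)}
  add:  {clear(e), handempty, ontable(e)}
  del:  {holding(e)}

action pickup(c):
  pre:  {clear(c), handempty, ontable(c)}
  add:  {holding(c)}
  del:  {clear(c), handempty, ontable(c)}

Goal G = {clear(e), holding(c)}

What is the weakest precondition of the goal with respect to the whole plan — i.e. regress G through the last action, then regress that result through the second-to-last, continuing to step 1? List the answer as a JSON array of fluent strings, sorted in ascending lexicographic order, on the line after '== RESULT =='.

Regress step by step:
  through step 3 (pickup(c)): drop {holding(c)}, keep {clear(e)}, require {clear(c), handempty, ontable(c)}
    → {clear(c), clear(e), handempty, ontable(c)}
  through step 2 (putdown(e)): drop {clear(e), handempty}, keep {clear(c), ontable(c)}, require {holding(e)}
    → {clear(c), holding(e), ontable(c)}
  through step 1 (unstack(e,g)): drop {holding(e)}, keep {clear(c), ontable(c)}, require {clear(e), handempty, on(e,g)}
    → {clear(c), clear(e), handempty, on(e,g), ontable(c)}

== RESULT ==
["clear(c)", "clear(e)", "handempty", "on(e,g)", "ontable(c)"]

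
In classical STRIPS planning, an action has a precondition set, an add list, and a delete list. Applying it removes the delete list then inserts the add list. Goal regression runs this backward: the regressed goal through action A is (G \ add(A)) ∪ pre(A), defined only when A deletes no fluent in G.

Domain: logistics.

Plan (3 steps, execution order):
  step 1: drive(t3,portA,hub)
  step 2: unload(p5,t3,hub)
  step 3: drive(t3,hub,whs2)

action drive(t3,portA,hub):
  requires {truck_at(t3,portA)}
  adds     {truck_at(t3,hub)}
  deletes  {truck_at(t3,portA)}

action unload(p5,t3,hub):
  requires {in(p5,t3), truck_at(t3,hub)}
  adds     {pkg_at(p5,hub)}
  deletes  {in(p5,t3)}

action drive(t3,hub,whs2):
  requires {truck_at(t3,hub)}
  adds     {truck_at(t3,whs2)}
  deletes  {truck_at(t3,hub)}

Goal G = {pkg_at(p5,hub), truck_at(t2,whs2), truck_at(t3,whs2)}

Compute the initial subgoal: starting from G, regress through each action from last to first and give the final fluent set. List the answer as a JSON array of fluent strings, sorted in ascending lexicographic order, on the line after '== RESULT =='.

Work backward from the goal:
  through step 3 (drive(t3,hub,whs2)): drop {truck_at(t3,whs2)}, keep {pkg_at(p5,hub), truck_at(t2,whs2)}, require {truck_at(t3,hub)}
    → {pkg_at(p5,hub), truck_at(t2,whs2), truck_at(t3,hub)}
  through step 2 (unload(p5,t3,hub)): drop {pkg_at(p5,hub)}, keep {truck_at(t2,whs2), truck_at(t3,hub)}, require {in(p5,t3), truck_at(t3,hub)}
    → {in(p5,t3), truck_at(t2,whs2), truck_at(t3,hub)}
  through step 1 (drive(t3,portA,hub)): drop {truck_at(t3,hub)}, keep {in(p5,t3), truck_at(t2,whs2)}, require {truck_at(t3,portA)}
    → {in(p5,t3), truck_at(t2,whs2), truck_at(t3,portA)}

== RESULT ==
["in(p5,t3)", "truck_at(t2,whs2)", "truck_at(t3,portA)"]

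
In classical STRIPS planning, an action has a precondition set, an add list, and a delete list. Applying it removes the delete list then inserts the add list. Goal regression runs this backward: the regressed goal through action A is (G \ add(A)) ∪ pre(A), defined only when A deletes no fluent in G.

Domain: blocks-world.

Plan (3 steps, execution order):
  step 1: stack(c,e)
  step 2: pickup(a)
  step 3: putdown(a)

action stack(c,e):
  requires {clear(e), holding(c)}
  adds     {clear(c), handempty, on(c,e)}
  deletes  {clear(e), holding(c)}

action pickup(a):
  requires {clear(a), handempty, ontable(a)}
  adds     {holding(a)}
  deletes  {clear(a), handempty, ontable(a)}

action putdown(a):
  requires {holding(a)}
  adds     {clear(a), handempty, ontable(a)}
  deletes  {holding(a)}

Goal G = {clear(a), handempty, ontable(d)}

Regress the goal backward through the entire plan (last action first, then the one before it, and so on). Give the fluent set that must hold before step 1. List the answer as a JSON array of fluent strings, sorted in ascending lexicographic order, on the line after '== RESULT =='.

Work backward from the goal:
  through step 3 (putdown(a)): drop {clear(a), handempty}, keep {ontable(d)}, require {holding(a)}
    → {holding(a), ontable(d)}
  through step 2 (pickup(a)): drop {holding(a)}, keep {ontable(d)}, require {clear(a), handempty, ontable(a)}
    → {clear(a), handempty, ontable(a), ontable(d)}
  through step 1 (stack(c,e)): drop {handempty}, keep {clear(a), ontable(a), ontable(d)}, require {clear(e), holding(c)}
    → {clear(a), clear(e), holding(c), ontable(a), ontable(d)}

== RESULT ==
["clear(a)", "clear(e)", "holding(c)", "ontable(a)", "ontable(d)"]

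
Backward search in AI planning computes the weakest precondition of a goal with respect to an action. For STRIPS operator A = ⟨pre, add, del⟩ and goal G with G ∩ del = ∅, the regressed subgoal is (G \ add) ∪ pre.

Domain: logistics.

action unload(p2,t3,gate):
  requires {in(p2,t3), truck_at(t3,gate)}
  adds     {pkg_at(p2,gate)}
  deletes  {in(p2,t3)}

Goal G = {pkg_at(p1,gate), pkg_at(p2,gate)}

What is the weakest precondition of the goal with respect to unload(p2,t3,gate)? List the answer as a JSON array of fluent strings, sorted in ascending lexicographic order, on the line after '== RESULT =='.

Compute (G \ add) ∪ pre:
  G ∩ del = {}  (empty — regression defined)
  G \ add = {pkg_at(p1,gate), pkg_at(p2,gate)} \ {pkg_at(p2,gate)} = {pkg_at(p1,gate)}
  ∪ pre   = {pkg_at(p1,gate)} ∪ {in(p2,t3), truck_at(t3,gate)}
          = {in(p2,t3), pkg_at(p1,gate), truck_at(t3,gate)}

== RESULT ==
["in(p2,t3)", "pkg_at(p1,gate)", "truck_at(t3,gate)"]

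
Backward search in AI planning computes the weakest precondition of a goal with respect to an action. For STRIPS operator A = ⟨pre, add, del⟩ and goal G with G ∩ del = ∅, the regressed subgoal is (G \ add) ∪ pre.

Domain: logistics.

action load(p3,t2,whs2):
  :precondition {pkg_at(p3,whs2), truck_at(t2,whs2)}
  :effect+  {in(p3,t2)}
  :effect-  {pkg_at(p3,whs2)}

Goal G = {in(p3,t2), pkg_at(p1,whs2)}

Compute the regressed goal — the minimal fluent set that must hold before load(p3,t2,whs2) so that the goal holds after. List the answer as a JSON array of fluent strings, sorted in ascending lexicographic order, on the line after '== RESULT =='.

Compute (G \ add) ∪ pre:
  G ∩ del = {}  (empty — regression defined)
  G \ add = {in(p3,t2), pkg_at(p1,whs2)} \ {in(p3,t2)} = {pkg_at(p1,whs2)}
  ∪ pre   = {pkg_at(p1,whs2)} ∪ {pkg_at(p3,whs2), truck_at(t2,whs2)}
          = {pkg_at(p1,whs2), pkg_at(p3,whs2), truck_at(t2,whs2)}

== RESULT ==
["pkg_at(p1,whs2)", "pkg_at(p3,whs2)", "truck_at(t2,whs2)"]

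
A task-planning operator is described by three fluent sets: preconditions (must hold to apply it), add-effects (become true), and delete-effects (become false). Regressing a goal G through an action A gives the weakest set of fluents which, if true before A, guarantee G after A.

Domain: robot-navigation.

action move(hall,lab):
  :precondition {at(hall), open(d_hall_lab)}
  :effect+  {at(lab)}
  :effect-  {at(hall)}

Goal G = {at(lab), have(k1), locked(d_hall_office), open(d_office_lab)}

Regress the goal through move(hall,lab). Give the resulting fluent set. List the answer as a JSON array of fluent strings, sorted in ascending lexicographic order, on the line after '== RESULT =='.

Regress:
  G ∩ del = {}  (empty — regression defined)
  G \ add = {at(lab), have(k1), locked(d_hall_office), open(d_office_lab)} \ {at(lab)} = {have(k1), locked(d_hall_office), open(d_office_lab)}
  ∪ pre   = {have(k1), locked(d_hall_office), open(d_office_lab)} ∪ {at(hall), open(d_hall_lab)}
          = {at(hall), have(k1), locked(d_hall_office), open(d_hall_lab), open(d_office_lab)}

== RESULT ==
["at(hall)", "have(k1)", "locked(d_hall_office)", "open(d_hall_lab)", "open(d_office_lab)"]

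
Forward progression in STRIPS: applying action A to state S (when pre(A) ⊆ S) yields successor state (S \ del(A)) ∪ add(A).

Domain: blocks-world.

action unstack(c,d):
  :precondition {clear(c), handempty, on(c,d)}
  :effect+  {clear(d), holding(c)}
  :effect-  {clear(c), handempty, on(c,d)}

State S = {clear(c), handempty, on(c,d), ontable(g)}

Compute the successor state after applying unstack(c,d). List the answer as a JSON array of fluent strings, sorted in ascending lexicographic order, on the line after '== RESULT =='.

Progress:
  pre ⊆ S: {clear(c), handempty, on(c,d)} ⊆ S  — applicable
  S \ del = {ontable(g)}
  ∪ add   = {clear(d), holding(c), ontable(g)}

== RESULT ==
["clear(d)", "holding(c)", "ontable(g)"]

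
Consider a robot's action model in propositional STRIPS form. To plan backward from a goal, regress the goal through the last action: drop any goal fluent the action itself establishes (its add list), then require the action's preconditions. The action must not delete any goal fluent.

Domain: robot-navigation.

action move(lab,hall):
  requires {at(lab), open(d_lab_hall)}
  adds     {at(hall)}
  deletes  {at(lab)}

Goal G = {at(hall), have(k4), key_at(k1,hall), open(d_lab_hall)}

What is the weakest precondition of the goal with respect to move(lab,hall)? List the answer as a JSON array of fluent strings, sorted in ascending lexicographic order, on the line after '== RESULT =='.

Compute (G \ add) ∪ pre:
  G ∩ del = {}  (empty — regression defined)
  G \ add = {at(hall), have(k4), key_at(k1,hall), open(d_lab_hall)} \ {at(hall)} = {have(k4), key_at(k1,hall), open(d_lab_hall)}
  ∪ pre   = {have(k4), key_at(k1,hall), open(d_lab_hall)} ∪ {at(lab), open(d_lab_hall)}
          = {at(lab), have(k4), key_at(k1,hall), open(d_lab_hall)}

== RESULT ==
["at(lab)", "have(k4)", "key_at(k1,hall)", "open(d_lab_hall)"]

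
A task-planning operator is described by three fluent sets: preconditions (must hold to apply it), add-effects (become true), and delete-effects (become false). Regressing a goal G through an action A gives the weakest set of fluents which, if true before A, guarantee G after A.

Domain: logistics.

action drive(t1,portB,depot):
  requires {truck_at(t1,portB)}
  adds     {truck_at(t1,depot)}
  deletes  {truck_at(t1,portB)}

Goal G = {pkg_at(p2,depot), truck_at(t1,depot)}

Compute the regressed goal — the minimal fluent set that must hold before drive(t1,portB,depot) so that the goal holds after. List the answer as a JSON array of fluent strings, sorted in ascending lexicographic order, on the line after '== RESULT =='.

Compute (G \ add) ∪ pre:
  G ∩ del = {}  (empty — regression defined)
  G \ add = {pkg_at(p2,depot), truck_at(t1,depot)} \ {truck_at(t1,depot)} = {pkg_at(p2,depot)}
  ∪ pre   = {pkg_at(p2,depot)} ∪ {truck_at(t1,portB)}
          = {pkg_at(p2,depot), truck_at(t1,portB)}

== RESULT ==
["pkg_at(p2,depot)", "truck_at(t1,portB)"]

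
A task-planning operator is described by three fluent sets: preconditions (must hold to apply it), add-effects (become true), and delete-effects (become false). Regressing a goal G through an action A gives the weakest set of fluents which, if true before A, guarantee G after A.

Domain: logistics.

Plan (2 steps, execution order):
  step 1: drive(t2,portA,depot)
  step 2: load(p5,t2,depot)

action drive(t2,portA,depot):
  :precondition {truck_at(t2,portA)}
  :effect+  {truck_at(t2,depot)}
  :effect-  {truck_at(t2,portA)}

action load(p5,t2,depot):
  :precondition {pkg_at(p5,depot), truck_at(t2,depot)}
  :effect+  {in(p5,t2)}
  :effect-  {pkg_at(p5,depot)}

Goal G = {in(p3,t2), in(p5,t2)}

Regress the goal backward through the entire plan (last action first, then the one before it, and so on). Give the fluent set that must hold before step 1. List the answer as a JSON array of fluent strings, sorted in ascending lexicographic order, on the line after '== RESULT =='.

Regress step by step:
  through step 2 (load(p5,t2,depot)): drop {in(p5,t2)}, keep {in(p3,t2)}, require {pkg_at(p5,depot), truck_at(t2,depot)}
    → {in(p3,t2), pkg_at(p5,depot), truck_at(t2,depot)}
  through step 1 (drive(t2,portA,depot)): drop {truck_at(t2,depot)}, keep {in(p3,t2), pkg_at(p5,depot)}, require {truck_at(t2,portA)}
    → {in(p3,t2), pkg_at(p5,depot), truck_at(t2,portA)}

== RESULT ==
["in(p3,t2)", "pkg_at(p5,depot)", "truck_at(t2,portA)"]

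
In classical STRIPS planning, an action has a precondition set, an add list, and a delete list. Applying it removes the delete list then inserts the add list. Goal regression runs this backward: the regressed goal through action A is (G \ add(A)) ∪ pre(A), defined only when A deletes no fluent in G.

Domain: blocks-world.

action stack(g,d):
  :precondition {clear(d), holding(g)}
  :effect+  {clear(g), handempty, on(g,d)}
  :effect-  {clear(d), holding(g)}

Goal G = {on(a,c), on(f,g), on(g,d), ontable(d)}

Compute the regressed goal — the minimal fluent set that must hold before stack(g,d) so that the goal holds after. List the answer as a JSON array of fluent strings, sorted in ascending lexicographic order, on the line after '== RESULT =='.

Compute (G \ add) ∪ pre:
  G ∩ del = {}  (empty — regression defined)
  G \ add = {on(a,c), on(f,g), on(g,d), ontable(d)} \ {clear(g), handempty, on(g,d)} = {on(a,c), on(f,g), ontable(d)}
  ∪ pre   = {on(a,c), on(f,g), ontable(d)} ∪ {clear(d), holding(g)}
          = {clear(d), holding(g), on(a,c), on(f,g), ontable(d)}

== RESULT ==
["clear(d)", "holding(g)", "on(a,c)", "on(f,g)", "ontable(d)"]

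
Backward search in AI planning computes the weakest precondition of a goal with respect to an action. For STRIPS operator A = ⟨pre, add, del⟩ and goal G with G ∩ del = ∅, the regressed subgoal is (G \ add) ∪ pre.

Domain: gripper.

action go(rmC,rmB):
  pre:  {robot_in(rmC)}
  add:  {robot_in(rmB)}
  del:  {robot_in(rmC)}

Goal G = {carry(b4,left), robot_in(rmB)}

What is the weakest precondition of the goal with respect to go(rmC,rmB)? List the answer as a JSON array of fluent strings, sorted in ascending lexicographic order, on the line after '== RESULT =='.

Compute (G \ add) ∪ pre:
  G ∩ del = {}  (empty — regression defined)
  G \ add = {carry(b4,left), robot_in(rmB)} \ {robot_in(rmB)} = {carry(b4,left)}
  ∪ pre   = {carry(b4,left)} ∪ {robot_in(rmC)}
          = {carry(b4,left), robot_in(rmC)}

== RESULT ==
["carry(b4,left)", "robot_in(rmC)"]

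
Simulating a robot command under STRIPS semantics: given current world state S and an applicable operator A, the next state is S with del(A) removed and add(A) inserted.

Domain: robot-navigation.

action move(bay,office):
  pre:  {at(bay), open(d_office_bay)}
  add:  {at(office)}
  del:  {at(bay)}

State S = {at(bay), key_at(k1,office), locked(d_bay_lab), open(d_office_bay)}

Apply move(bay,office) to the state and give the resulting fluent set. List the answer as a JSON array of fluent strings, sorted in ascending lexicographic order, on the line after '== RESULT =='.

Progress:
  pre ⊆ S: {at(bay), open(d_office_bay)} ⊆ S  — applicable
  S \ del = {key_at(k1,office), locked(d_bay_lab), open(d_office_bay)}
  ∪ add   = {at(office), key_at(k1,office), locked(d_bay_lab), open(d_office_bay)}

== RESULT ==
["at(office)", "key_at(k1,office)", "locked(d_bay_lab)", "open(d_office_bay)"]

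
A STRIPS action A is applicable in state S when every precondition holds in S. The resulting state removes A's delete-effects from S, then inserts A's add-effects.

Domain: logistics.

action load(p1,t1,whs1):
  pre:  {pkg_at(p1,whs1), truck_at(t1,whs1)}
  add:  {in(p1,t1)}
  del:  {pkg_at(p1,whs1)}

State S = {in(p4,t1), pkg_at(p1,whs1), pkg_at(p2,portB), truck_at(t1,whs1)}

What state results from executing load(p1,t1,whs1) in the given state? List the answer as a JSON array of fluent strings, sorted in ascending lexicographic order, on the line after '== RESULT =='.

Compute (S \ del) ∪ add:
  pre ⊆ S: {pkg_at(p1,whs1), truck_at(t1,whs1)} ⊆ S  — applicable
  S \ del = {in(p4,t1), pkg_at(p2,portB), truck_at(t1,whs1)}
  ∪ add   = {in(p1,t1), in(p4,t1), pkg_at(p2,portB), truck_at(t1,whs1)}

== RESULT ==
["in(p1,t1)", "in(p4,t1)", "pkg_at(p2,portB)", "truck_at(t1,whs1)"]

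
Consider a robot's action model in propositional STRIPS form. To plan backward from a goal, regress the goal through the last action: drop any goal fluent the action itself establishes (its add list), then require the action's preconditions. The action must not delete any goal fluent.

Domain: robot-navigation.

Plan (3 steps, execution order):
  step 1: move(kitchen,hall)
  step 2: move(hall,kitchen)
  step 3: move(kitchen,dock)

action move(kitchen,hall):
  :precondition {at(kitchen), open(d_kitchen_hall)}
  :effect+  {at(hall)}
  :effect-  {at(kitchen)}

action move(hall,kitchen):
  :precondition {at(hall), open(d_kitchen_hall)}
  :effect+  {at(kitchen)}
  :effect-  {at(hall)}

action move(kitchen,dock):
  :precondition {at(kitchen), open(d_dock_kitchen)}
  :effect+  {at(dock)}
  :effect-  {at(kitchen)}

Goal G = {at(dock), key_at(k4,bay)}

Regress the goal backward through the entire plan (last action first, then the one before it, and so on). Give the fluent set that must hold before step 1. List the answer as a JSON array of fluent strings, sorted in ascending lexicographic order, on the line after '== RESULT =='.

Work backward from the goal:
  through step 3 (move(kitchen,dock)): drop {at(dock)}, keep {key_at(k4,bay)}, require {at(kitchen), open(d_dock_kitchen)}
    → {at(kitchen), key_at(k4,bay), open(d_dock_kitchen)}
  through step 2 (move(hall,kitchen)): drop {at(kitchen)}, keep {key_at(k4,bay), open(d_dock_kitchen)}, require {at(hall), open(d_kitchen_hall)}
    → {at(hall), key_at(k4,bay), open(d_dock_kitchen), open(d_kitchen_hall)}
  through step 1 (move(kitchen,hall)): drop {at(hall)}, keep {key_at(k4,bay), open(d_dock_kitchen), open(d_kitchen_hall)}, require {at(kitchen), open(d_kitchen_hall)}
    → {at(kitchen), key_at(k4,bay), open(d_dock_kitchen), open(d_kitchen_hall)}

== RESULT ==
["at(kitchen)", "key_at(k4,bay)", "open(d_dock_kitchen)", "open(d_kitchen_hall)"]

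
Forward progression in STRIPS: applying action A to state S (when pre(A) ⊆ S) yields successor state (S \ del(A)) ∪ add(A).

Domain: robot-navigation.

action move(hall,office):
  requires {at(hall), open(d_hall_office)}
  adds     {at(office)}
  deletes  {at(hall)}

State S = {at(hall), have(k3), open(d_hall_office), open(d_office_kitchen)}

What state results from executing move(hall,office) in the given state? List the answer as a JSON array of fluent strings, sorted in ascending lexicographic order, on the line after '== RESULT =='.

Progress:
  pre ⊆ S: {at(hall), open(d_hall_office)} ⊆ S  — applicable
  S \ del = {have(k3), open(d_hall_office), open(d_office_kitchen)}
  ∪ add   = {at(office), have(k3), open(d_hall_office), open(d_office_kitchen)}

== RESULT ==
["at(office)", "have(k3)", "open(d_hall_office)", "open(d_office_kitchen)"]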